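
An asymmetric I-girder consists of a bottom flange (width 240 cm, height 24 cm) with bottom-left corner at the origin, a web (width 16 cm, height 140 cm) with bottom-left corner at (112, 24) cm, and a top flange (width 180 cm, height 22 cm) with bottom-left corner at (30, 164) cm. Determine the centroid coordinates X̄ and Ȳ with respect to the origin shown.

X̄ = 120.00 cm, Ȳ = 81.33 cm

Part | A | x̄ᵢ | ȳᵢ | A·x̄ᵢ | A·ȳᵢ
bottom flange | 5760.00 | 120.00 | 12.00 | 691200.00 | 69120.00
web | 2240.00 | 120.00 | 94.00 | 268800.00 | 210560.00
top flange | 3960.00 | 120.00 | 175.00 | 475200.00 | 693000.00
Σ | 11960.00 |  |  | 1435200.00 | 972680.00
X̄ = 1435200.00 / 11960.00 = 120.00 cm
Ȳ = 972680.00 / 11960.00 = 81.33 cm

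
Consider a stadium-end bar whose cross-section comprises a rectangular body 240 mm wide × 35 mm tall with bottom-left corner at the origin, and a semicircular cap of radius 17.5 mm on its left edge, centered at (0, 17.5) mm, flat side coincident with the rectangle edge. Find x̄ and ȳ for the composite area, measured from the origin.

x̄ = 113.10 mm, ȳ = 17.50 mm

Part | A | x̄ᵢ | ȳᵢ | A·x̄ᵢ | A·ȳᵢ
rectangular body | 8400.00 | 120.00 | 17.50 | 1008000.00 | 147000.00
semicircular end | 481.06 | -7.43 | 17.50 | -3572.92 | 8418.49
Σ | 8881.06 |  |  | 1004427.08 | 155418.49
x̄ = 1004427.08 / 8881.06 = 113.10 mm
ȳ = 155418.49 / 8881.06 = 17.50 mm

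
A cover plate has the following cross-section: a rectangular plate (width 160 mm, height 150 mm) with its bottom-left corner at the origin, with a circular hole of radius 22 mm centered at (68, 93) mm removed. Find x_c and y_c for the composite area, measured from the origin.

x_c = 80.81 mm, y_c = 73.78 mm

plate: A = 160 × 150 = 24000.00, centroid at (80.00, 75.00).
hole: A = −π·22² = -1520.53, centroid at (68.00, 93.00).
ΣA = 22479.47 mm²
ΣAx_c = (24000.00)(80.00) + (-1520.53)(68.00) = 1816603.90 mm³
ΣAy_c = (24000.00)(75.00) + (-1520.53)(93.00) = 1658590.63 mm³
x_c = 1816603.90 / 22479.47 = 80.81 mm
y_c = 1658590.63 / 22479.47 = 73.78 mm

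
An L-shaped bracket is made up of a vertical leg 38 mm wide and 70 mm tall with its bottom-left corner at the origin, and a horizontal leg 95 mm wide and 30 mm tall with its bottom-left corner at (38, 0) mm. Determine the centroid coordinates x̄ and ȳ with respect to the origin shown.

Part | A | x̄ᵢ | ȳᵢ | A·x̄ᵢ | A·ȳᵢ
vertical leg | 2660.00 | 19.00 | 35.00 | 50540.00 | 93100.00
horizontal leg | 2850.00 | 85.50 | 15.00 | 243675.00 | 42750.00
Σ | 5510.00 |  |  | 294215.00 | 135850.00
x̄ = 294215.00 / 5510.00 = 53.40 mm
ȳ = 135850.00 / 5510.00 = 24.66 mm

x̄ = 53.40 mm, ȳ = 24.66 mm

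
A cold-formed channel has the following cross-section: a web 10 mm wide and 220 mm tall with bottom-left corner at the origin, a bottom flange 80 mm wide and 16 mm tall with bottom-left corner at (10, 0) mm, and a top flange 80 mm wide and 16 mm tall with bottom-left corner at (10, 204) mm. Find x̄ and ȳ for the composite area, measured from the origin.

x̄ = 29.20 mm, ȳ = 110.00 mm

web: A = 10 × 220 = 2200.00, centroid at (5.00, 110.00).
bottom flange: A = 80 × 16 = 1280.00, centroid at (50.00, 8.00).
top flange: A = 80 × 16 = 1280.00, centroid at (50.00, 212.00).
ΣA = 4760.00 mm²
ΣAx̄ = (2200.00)(5.00) + (1280.00)(50.00) + (1280.00)(50.00) = 139000.00 mm³
ΣAȳ = (2200.00)(110.00) + (1280.00)(8.00) + (1280.00)(212.00) = 523600.00 mm³
x̄ = 139000.00 / 4760.00 = 29.20 mm
ȳ = 523600.00 / 4760.00 = 110.00 mm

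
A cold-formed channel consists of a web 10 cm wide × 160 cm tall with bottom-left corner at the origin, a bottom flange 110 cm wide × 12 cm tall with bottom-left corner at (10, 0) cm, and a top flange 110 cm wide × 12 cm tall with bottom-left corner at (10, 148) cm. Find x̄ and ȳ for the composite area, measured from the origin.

x̄ = 42.36 cm, ȳ = 80.00 cm

web: A = 10 × 160 = 1600.00, centroid at (5.00, 80.00).
bottom flange: A = 110 × 12 = 1320.00, centroid at (65.00, 6.00).
top flange: A = 110 × 12 = 1320.00, centroid at (65.00, 154.00).
ΣA = 4240.00 cm²
ΣAx̄ = (1600.00)(5.00) + (1320.00)(65.00) + (1320.00)(65.00) = 179600.00 cm³
ΣAȳ = (1600.00)(80.00) + (1320.00)(6.00) + (1320.00)(154.00) = 339200.00 cm³
x̄ = 179600.00 / 4240.00 = 42.36 cm
ȳ = 339200.00 / 4240.00 = 80.00 cm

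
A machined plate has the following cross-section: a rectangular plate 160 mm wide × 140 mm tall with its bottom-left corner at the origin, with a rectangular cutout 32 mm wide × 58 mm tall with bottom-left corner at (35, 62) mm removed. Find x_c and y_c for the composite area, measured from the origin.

Part | A | x̄ᵢ | ȳᵢ | A·x̄ᵢ | A·ȳᵢ
plate | 22400.00 | 80.00 | 70.00 | 1792000.00 | 1568000.00
hole | -1856.00 | 51.00 | 91.00 | -94656.00 | -168896.00
Σ | 20544.00 |  |  | 1697344.00 | 1399104.00
x_c = 1697344.00 / 20544.00 = 82.62 mm
y_c = 1399104.00 / 20544.00 = 68.10 mm

x_c = 82.62 mm, y_c = 68.10 mm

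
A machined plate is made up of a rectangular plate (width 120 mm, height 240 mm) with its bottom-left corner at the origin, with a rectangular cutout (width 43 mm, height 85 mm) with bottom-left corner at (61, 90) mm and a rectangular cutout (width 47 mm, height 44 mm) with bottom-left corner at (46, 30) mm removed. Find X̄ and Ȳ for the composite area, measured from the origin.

X̄ = 55.59 mm, Ȳ = 124.11 mm

plate: A = 120 × 240 = 28800.00, centroid at (60.00, 120.00).
hole 1: A = −(43 × 85) = -3655.00, centroid at (82.50, 132.50).
hole 2: A = −(47 × 44) = -2068.00, centroid at (69.50, 52.00).
ΣA = 23077.00 mm², ΣAX̄ = 1282736.50 mm³, ΣAȲ = 2864176.50 mm³.
X̄ = 1282736.50/23077.00 = 55.59 mm; Ȳ = 2864176.50/23077.00 = 124.11 mm.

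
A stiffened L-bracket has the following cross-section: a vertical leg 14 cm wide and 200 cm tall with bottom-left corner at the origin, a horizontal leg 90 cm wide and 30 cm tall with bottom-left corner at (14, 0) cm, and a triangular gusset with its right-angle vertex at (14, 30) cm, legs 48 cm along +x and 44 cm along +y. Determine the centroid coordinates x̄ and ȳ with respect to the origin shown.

vertical leg: A = 14 × 200 = 2800.00, centroid at (7.00, 100.00).
horizontal leg: A = 90 × 30 = 2700.00, centroid at (59.00, 15.00).
gusset: A = ½·48·44 = 1056.00, centroid at (30.00, 44.67).
ΣA = 6556.00 cm², ΣAx̄ = 210580.00 cm³, ΣAȳ = 367668.00 cm³.
x̄ = 210580.00/6556.00 = 32.12 cm; ȳ = 367668.00/6556.00 = 56.08 cm.

x̄ = 32.12 cm, ȳ = 56.08 cm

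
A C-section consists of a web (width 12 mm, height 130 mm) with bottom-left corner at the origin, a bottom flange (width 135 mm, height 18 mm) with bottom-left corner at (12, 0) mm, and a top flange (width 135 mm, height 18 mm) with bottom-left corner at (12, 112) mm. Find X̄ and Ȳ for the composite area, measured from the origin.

X̄ = 61.64 mm, Ȳ = 65.00 mm

web: A = 12 × 130 = 1560.00, centroid at (6.00, 65.00).
bottom flange: A = 135 × 18 = 2430.00, centroid at (79.50, 9.00).
top flange: A = 135 × 18 = 2430.00, centroid at (79.50, 121.00).
ΣA = 6420.00 mm², ΣAX̄ = 395730.00 mm³, ΣAȲ = 417300.00 mm³.
X̄ = 395730.00/6420.00 = 61.64 mm; Ȳ = 417300.00/6420.00 = 65.00 mm.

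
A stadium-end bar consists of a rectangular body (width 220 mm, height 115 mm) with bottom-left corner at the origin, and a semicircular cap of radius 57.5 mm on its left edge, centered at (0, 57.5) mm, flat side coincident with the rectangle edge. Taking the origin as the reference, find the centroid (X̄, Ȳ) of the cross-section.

X̄ = 87.11 mm, Ȳ = 57.50 mm

Part | A | x̄ᵢ | ȳᵢ | A·x̄ᵢ | A·ȳᵢ
rectangular body | 25300.00 | 110.00 | 57.50 | 2783000.00 | 1454750.00
semicircular end | 5193.45 | -24.40 | 57.50 | -126739.58 | 298623.11
Σ | 30493.45 |  |  | 2656260.42 | 1753373.11
X̄ = 2656260.42 / 30493.45 = 87.11 mm
Ȳ = 1753373.11 / 30493.45 = 57.50 mm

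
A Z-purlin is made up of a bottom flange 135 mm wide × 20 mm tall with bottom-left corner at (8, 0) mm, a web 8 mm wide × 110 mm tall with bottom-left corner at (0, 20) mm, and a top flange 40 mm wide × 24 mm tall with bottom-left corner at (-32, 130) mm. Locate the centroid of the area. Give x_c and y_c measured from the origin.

bottom flange: A = 135 × 20 = 2700.00, centroid at (75.50, 10.00).
web: A = 8 × 110 = 880.00, centroid at (4.00, 75.00).
top flange: A = 40 × 24 = 960.00, centroid at (-12.00, 142.00).
ΣA = 4540.00 mm², ΣAx_c = 195850.00 mm³, ΣAy_c = 229320.00 mm³.
x_c = 195850.00/4540.00 = 43.14 mm; y_c = 229320.00/4540.00 = 50.51 mm.

x_c = 43.14 mm, y_c = 50.51 mm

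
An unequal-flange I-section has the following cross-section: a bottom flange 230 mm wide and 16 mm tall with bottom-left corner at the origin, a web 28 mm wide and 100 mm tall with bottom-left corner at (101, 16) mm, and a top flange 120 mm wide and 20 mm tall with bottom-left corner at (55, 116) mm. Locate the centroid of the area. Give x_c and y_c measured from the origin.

x_c = 115.00 mm, y_c = 58.18 mm

bottom flange: A = 230 × 16 = 3680.00, centroid at (115.00, 8.00).
web: A = 28 × 100 = 2800.00, centroid at (115.00, 66.00).
top flange: A = 120 × 20 = 2400.00, centroid at (115.00, 126.00).
ΣA = 8880.00 mm²
ΣAx_c = (3680.00)(115.00) + (2800.00)(115.00) + (2400.00)(115.00) = 1021200.00 mm³
ΣAy_c = (3680.00)(8.00) + (2800.00)(66.00) + (2400.00)(126.00) = 516640.00 mm³
x_c = 1021200.00 / 8880.00 = 115.00 mm
y_c = 516640.00 / 8880.00 = 58.18 mm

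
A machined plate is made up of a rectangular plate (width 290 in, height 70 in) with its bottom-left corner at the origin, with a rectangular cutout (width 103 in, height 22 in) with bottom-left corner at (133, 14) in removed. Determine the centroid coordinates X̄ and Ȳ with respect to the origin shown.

X̄ = 140.04 in, Ȳ = 36.26 in

plate: A = 290 × 70 = 20300.00, centroid at (145.00, 35.00).
hole: A = −(103 × 22) = -2266.00, centroid at (184.50, 25.00).
ΣA = 18034.00 in², ΣAX̄ = 2525423.00 in³, ΣAȲ = 653850.00 in³.
X̄ = 2525423.00/18034.00 = 140.04 in; Ȳ = 653850.00/18034.00 = 36.26 in.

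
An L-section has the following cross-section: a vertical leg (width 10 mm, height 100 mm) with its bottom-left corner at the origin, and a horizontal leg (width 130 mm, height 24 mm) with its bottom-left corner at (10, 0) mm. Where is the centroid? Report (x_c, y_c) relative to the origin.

vertical leg: A = 10 × 100 = 1000.00, centroid at (5.00, 50.00).
horizontal leg: A = 130 × 24 = 3120.00, centroid at (75.00, 12.00).
ΣA = 4120.00 mm², ΣAx_c = 239000.00 mm³, ΣAy_c = 87440.00 mm³.
x_c = 239000.00/4120.00 = 58.01 mm; y_c = 87440.00/4120.00 = 21.22 mm.

x_c = 58.01 mm, y_c = 21.22 mm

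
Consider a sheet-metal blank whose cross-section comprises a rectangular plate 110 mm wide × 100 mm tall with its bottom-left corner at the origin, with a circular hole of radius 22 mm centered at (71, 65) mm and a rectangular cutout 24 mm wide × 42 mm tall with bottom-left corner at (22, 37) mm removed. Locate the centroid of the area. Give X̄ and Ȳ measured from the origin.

Part | A | x̄ᵢ | ȳᵢ | A·x̄ᵢ | A·ȳᵢ
plate | 11000.00 | 55.00 | 50.00 | 605000.00 | 550000.00
hole 1 | -1520.53 | 71.00 | 65.00 | -107957.69 | -98834.50
hole 2 | -1008.00 | 34.00 | 58.00 | -34272.00 | -58464.00
Σ | 8471.47 |  |  | 462770.31 | 392701.50
X̄ = 462770.31 / 8471.47 = 54.63 mm
Ȳ = 392701.50 / 8471.47 = 46.36 mm

X̄ = 54.63 mm, Ȳ = 46.36 mm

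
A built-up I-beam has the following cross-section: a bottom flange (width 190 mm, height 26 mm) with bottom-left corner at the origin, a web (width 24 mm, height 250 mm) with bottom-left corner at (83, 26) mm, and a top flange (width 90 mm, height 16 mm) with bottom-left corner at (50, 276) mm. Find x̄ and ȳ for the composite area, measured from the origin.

x̄ = 95.00 mm, ȳ = 111.40 mm

bottom flange: A = 190 × 26 = 4940.00, centroid at (95.00, 13.00).
web: A = 24 × 250 = 6000.00, centroid at (95.00, 151.00).
top flange: A = 90 × 16 = 1440.00, centroid at (95.00, 284.00).
ΣA = 12380.00 mm², ΣAx̄ = 1176100.00 mm³, ΣAȳ = 1379180.00 mm³.
x̄ = 1176100.00/12380.00 = 95.00 mm; ȳ = 1379180.00/12380.00 = 111.40 mm.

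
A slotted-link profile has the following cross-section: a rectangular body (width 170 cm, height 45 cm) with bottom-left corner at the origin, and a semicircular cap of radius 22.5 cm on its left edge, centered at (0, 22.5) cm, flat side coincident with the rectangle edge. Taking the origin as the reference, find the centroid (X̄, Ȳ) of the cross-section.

rectangular body: A = 170 × 45 = 7650.00, centroid at (85.00, 22.50).
semicircular end: A = ½π·22.5² = 795.22, centroid at (-9.55, 22.50).
ΣA = 8445.22 cm², ΣAX̄ = 642656.25 cm³, ΣAȲ = 190017.35 cm³.
X̄ = 642656.25/8445.22 = 76.10 cm; Ȳ = 190017.35/8445.22 = 22.50 cm.

X̄ = 76.10 cm, Ȳ = 22.50 cm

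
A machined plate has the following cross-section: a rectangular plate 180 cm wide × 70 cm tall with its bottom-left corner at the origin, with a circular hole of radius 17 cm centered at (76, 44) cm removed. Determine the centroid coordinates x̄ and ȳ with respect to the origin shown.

x̄ = 91.09 cm, ȳ = 34.30 cm

plate: A = 180 × 70 = 12600.00, centroid at (90.00, 35.00).
hole: A = −π·17² = -907.92, centroid at (76.00, 44.00).
ΣA = 11692.08 cm²
ΣAx̄ = (12600.00)(90.00) + (-907.92)(76.00) = 1064998.06 cm³
ΣAȳ = (12600.00)(35.00) + (-907.92)(44.00) = 401051.51 cm³
x̄ = 1064998.06 / 11692.08 = 91.09 cm
ȳ = 401051.51 / 11692.08 = 34.30 cm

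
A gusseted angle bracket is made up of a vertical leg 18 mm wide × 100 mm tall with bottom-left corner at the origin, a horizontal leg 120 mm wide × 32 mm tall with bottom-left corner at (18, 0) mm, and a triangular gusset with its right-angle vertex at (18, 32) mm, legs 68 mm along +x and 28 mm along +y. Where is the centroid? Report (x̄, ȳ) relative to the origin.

x̄ = 53.77 mm, ȳ = 28.94 mm

vertical leg: A = 18 × 100 = 1800.00, centroid at (9.00, 50.00).
horizontal leg: A = 120 × 32 = 3840.00, centroid at (78.00, 16.00).
gusset: A = ½·68·28 = 952.00, centroid at (40.67, 41.33).
ΣA = 6592.00 mm², ΣAx̄ = 354434.67 mm³, ΣAȳ = 190789.33 mm³.
x̄ = 354434.67/6592.00 = 53.77 mm; ȳ = 190789.33/6592.00 = 28.94 mm.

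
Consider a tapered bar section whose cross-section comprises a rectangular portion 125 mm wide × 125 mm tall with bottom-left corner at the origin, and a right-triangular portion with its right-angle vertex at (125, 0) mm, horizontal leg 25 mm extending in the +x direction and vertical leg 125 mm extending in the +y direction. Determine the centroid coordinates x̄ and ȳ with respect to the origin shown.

Part | A | x̄ᵢ | ȳᵢ | A·x̄ᵢ | A·ȳᵢ
rectangular portion | 15625.00 | 62.50 | 62.50 | 976562.50 | 976562.50
triangular portion | 1562.50 | 133.33 | 41.67 | 208333.33 | 65104.17
Σ | 17187.50 |  |  | 1184895.83 | 1041666.67
x̄ = 1184895.83 / 17187.50 = 68.94 mm
ȳ = 1041666.67 / 17187.50 = 60.61 mm

x̄ = 68.94 mm, ȳ = 60.61 mm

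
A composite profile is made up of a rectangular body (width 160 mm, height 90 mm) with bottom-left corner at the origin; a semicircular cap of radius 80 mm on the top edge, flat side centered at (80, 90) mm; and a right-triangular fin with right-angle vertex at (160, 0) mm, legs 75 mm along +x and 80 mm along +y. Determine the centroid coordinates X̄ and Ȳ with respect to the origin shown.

Part | A | x̄ᵢ | ȳᵢ | A·x̄ᵢ | A·ȳᵢ
rectangular body | 14400.00 | 80.00 | 45.00 | 1152000.00 | 648000.00
semicircular top | 10053.10 | 80.00 | 123.95 | 804247.72 | 1246112.02
triangular fin | 3000.00 | 185.00 | 26.67 | 555000.00 | 80000.00
Σ | 27453.10 |  |  | 2511247.72 | 1974112.02
X̄ = 2511247.72 / 27453.10 = 91.47 mm
Ȳ = 1974112.02 / 27453.10 = 71.91 mm

X̄ = 91.47 mm, Ȳ = 71.91 mm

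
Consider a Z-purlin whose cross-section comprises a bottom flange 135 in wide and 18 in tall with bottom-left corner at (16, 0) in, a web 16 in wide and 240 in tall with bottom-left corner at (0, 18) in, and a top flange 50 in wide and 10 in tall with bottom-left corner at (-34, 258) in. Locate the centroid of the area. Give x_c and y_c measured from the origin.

bottom flange: A = 135 × 18 = 2430.00, centroid at (83.50, 9.00).
web: A = 16 × 240 = 3840.00, centroid at (8.00, 138.00).
top flange: A = 50 × 10 = 500.00, centroid at (-9.00, 263.00).
ΣA = 6770.00 in²
ΣAx_c = (2430.00)(83.50) + (3840.00)(8.00) + (500.00)(-9.00) = 229125.00 in³
ΣAy_c = (2430.00)(9.00) + (3840.00)(138.00) + (500.00)(263.00) = 683290.00 in³
x_c = 229125.00 / 6770.00 = 33.84 in
y_c = 683290.00 / 6770.00 = 100.93 in

x_c = 33.84 in, y_c = 100.93 in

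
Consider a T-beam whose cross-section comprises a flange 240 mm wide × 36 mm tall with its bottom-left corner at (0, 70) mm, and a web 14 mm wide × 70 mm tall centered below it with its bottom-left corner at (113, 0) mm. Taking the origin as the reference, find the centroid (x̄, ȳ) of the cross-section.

x̄ = 120.00 mm, ȳ = 82.60 mm

Part | A | x̄ᵢ | ȳᵢ | A·x̄ᵢ | A·ȳᵢ
web | 980.00 | 120.00 | 35.00 | 117600.00 | 34300.00
flange | 8640.00 | 120.00 | 88.00 | 1036800.00 | 760320.00
Σ | 9620.00 |  |  | 1154400.00 | 794620.00
x̄ = 1154400.00 / 9620.00 = 120.00 mm
ȳ = 794620.00 / 9620.00 = 82.60 mm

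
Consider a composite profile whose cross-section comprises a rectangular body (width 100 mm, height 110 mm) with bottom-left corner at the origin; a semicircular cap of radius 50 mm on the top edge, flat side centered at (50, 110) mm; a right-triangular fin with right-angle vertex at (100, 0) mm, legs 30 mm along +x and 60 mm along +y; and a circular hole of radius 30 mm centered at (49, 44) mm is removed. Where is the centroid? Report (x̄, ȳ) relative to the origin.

rectangular body: A = 100 × 110 = 11000.00, centroid at (50.00, 55.00).
semicircular top: A = ½π·50² = 3926.99, centroid at (50.00, 131.22).
triangular fin: A = ½·30·60 = 900.00, centroid at (110.00, 20.00).
hole: A = −π·30² = -2827.43, centroid at (49.00, 44.00).
ΣA = 12999.56 mm², ΣAx̄ = 706805.30 mm³, ΣAȳ = 1013895.25 mm³.
x̄ = 706805.30/12999.56 = 54.37 mm; ȳ = 1013895.25/12999.56 = 77.99 mm.

x̄ = 54.37 mm, ȳ = 77.99 mm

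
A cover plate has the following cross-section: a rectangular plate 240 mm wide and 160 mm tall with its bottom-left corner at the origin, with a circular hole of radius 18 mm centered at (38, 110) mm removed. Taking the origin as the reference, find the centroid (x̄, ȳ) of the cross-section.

plate: A = 240 × 160 = 38400.00, centroid at (120.00, 80.00).
hole: A = −π·18² = -1017.88, centroid at (38.00, 110.00).
ΣA = 37382.12 mm², ΣAx̄ = 4569320.71 mm³, ΣAȳ = 2960033.64 mm³.
x̄ = 4569320.71/37382.12 = 122.23 mm; ȳ = 2960033.64/37382.12 = 79.18 mm.

x̄ = 122.23 mm, ȳ = 79.18 mm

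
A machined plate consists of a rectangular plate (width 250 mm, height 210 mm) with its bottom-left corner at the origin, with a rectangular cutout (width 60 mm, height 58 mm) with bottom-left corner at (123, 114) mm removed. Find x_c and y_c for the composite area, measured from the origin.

x_c = 123.01 mm, y_c = 102.30 mm

plate: A = 250 × 210 = 52500.00, centroid at (125.00, 105.00).
hole: A = −(60 × 58) = -3480.00, centroid at (153.00, 143.00).
ΣA = 49020.00 mm²
ΣAx_c = (52500.00)(125.00) + (-3480.00)(153.00) = 6030060.00 mm³
ΣAy_c = (52500.00)(105.00) + (-3480.00)(143.00) = 5014860.00 mm³
x_c = 6030060.00 / 49020.00 = 123.01 mm
y_c = 5014860.00 / 49020.00 = 102.30 mm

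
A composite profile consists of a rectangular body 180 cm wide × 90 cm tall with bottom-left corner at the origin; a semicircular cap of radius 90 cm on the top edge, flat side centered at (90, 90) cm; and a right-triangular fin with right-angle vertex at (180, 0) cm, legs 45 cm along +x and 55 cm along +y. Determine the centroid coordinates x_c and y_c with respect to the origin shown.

x_c = 94.31 cm, y_c = 79.00 cm

rectangular body: A = 180 × 90 = 16200.00, centroid at (90.00, 45.00).
semicircular top: A = ½π·90² = 12723.45, centroid at (90.00, 128.20).
triangular fin: A = ½·45·55 = 1237.50, centroid at (195.00, 18.33).
ΣA = 30160.95 cm², ΣAx_c = 2844423.02 cm³, ΣAy_c = 2382798.02 cm³.
x_c = 2844423.02/30160.95 = 94.31 cm; y_c = 2382798.02/30160.95 = 79.00 cm.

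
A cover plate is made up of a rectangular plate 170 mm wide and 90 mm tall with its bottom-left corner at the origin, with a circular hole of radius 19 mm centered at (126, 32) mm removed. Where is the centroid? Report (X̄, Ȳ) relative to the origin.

Part | A | x̄ᵢ | ȳᵢ | A·x̄ᵢ | A·ȳᵢ
plate | 15300.00 | 85.00 | 45.00 | 1300500.00 | 688500.00
hole | -1134.11 | 126.00 | 32.00 | -142898.48 | -36291.68
Σ | 14165.89 |  |  | 1157601.52 | 652208.32
X̄ = 1157601.52 / 14165.89 = 81.72 mm
Ȳ = 652208.32 / 14165.89 = 46.04 mm

X̄ = 81.72 mm, Ȳ = 46.04 mm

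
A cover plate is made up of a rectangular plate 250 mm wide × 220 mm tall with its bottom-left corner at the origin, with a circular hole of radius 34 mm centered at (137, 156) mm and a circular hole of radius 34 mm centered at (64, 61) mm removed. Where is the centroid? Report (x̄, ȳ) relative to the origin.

plate: A = 250 × 220 = 55000.00, centroid at (125.00, 110.00).
hole 1: A = −π·34² = -3631.68, centroid at (137.00, 156.00).
hole 2: A = −π·34² = -3631.68, centroid at (64.00, 61.00).
ΣA = 47736.64 mm², ΣAx̄ = 6145032.10 mm³, ΣAȳ = 5261925.20 mm³.
x̄ = 6145032.10/47736.64 = 128.73 mm; ȳ = 5261925.20/47736.64 = 110.23 mm.

x̄ = 128.73 mm, ȳ = 110.23 mm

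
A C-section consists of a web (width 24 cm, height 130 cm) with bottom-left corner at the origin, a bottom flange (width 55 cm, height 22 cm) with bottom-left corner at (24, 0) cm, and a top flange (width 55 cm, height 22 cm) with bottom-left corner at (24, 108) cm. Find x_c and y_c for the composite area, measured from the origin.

x_c = 29.25 cm, y_c = 65.00 cm

web: A = 24 × 130 = 3120.00, centroid at (12.00, 65.00).
bottom flange: A = 55 × 22 = 1210.00, centroid at (51.50, 11.00).
top flange: A = 55 × 22 = 1210.00, centroid at (51.50, 119.00).
ΣA = 5540.00 cm²
ΣAx_c = (3120.00)(12.00) + (1210.00)(51.50) + (1210.00)(51.50) = 162070.00 cm³
ΣAy_c = (3120.00)(65.00) + (1210.00)(11.00) + (1210.00)(119.00) = 360100.00 cm³
x_c = 162070.00 / 5540.00 = 29.25 cm
y_c = 360100.00 / 5540.00 = 65.00 cm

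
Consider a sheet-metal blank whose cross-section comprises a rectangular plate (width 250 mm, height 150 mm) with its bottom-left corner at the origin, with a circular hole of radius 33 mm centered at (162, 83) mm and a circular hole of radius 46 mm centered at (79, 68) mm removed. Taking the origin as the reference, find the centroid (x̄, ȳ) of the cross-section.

plate: A = 250 × 150 = 37500.00, centroid at (125.00, 75.00).
hole 1: A = −π·33² = -3421.19, centroid at (162.00, 83.00).
hole 2: A = −π·46² = -6647.61, centroid at (79.00, 68.00).
ΣA = 27431.20 mm², ΣAx̄ = 3608105.31 mm³, ΣAȳ = 2076503.38 mm³.
x̄ = 3608105.31/27431.20 = 131.53 mm; ȳ = 2076503.38/27431.20 = 75.70 mm.

x̄ = 131.53 mm, ȳ = 75.70 mm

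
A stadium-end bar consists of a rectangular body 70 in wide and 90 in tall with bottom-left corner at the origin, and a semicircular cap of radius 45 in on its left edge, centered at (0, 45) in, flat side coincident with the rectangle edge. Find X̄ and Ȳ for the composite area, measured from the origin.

X̄ = 16.85 in, Ȳ = 45.00 in

Part | A | x̄ᵢ | ȳᵢ | A·x̄ᵢ | A·ȳᵢ
rectangular body | 6300.00 | 35.00 | 45.00 | 220500.00 | 283500.00
semicircular end | 3180.86 | -19.10 | 45.00 | -60750.00 | 143138.82
Σ | 9480.86 |  |  | 159750.00 | 426638.82
X̄ = 159750.00 / 9480.86 = 16.85 in
Ȳ = 426638.82 / 9480.86 = 45.00 in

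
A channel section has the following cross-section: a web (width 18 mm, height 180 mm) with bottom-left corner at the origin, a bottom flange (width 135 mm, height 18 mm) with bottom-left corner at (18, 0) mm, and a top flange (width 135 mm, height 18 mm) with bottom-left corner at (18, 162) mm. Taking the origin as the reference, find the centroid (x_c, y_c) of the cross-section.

Part | A | x̄ᵢ | ȳᵢ | A·x̄ᵢ | A·ȳᵢ
web | 3240.00 | 9.00 | 90.00 | 29160.00 | 291600.00
bottom flange | 2430.00 | 85.50 | 9.00 | 207765.00 | 21870.00
top flange | 2430.00 | 85.50 | 171.00 | 207765.00 | 415530.00
Σ | 8100.00 |  |  | 444690.00 | 729000.00
x_c = 444690.00 / 8100.00 = 54.90 mm
y_c = 729000.00 / 8100.00 = 90.00 mm

x_c = 54.90 mm, y_c = 90.00 mm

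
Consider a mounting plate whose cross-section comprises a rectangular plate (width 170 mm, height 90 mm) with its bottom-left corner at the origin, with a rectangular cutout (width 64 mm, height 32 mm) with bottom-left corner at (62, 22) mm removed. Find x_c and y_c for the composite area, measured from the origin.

plate: A = 170 × 90 = 15300.00, centroid at (85.00, 45.00).
hole: A = −(64 × 32) = -2048.00, centroid at (94.00, 38.00).
ΣA = 13252.00 mm², ΣAx_c = 1107988.00 mm³, ΣAy_c = 610676.00 mm³.
x_c = 1107988.00/13252.00 = 83.61 mm; y_c = 610676.00/13252.00 = 46.08 mm.

x_c = 83.61 mm, y_c = 46.08 mm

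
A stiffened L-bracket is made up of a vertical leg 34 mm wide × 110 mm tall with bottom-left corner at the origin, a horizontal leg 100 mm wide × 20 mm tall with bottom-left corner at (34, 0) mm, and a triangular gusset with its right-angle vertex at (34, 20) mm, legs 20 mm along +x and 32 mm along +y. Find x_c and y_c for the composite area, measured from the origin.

x_c = 40.36 mm, y_c = 38.86 mm

vertical leg: A = 34 × 110 = 3740.00, centroid at (17.00, 55.00).
horizontal leg: A = 100 × 20 = 2000.00, centroid at (84.00, 10.00).
gusset: A = ½·20·32 = 320.00, centroid at (40.67, 30.67).
ΣA = 6060.00 mm²
ΣAx_c = (3740.00)(17.00) + (2000.00)(84.00) + (320.00)(40.67) = 244593.33 mm³
ΣAy_c = (3740.00)(55.00) + (2000.00)(10.00) + (320.00)(30.67) = 235513.33 mm³
x_c = 244593.33 / 6060.00 = 40.36 mm
y_c = 235513.33 / 6060.00 = 38.86 mm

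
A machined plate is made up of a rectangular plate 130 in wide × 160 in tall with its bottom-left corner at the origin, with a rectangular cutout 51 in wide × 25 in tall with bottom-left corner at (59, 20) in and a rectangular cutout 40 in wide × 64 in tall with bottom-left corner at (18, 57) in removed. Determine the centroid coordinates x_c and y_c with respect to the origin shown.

plate: A = 130 × 160 = 20800.00, centroid at (65.00, 80.00).
hole 1: A = −(51 × 25) = -1275.00, centroid at (84.50, 32.50).
hole 2: A = −(40 × 64) = -2560.00, centroid at (38.00, 89.00).
ΣA = 16965.00 in², ΣAx_c = 1146982.50 in³, ΣAy_c = 1394722.50 in³.
x_c = 1146982.50/16965.00 = 67.61 in; y_c = 1394722.50/16965.00 = 82.21 in.

x_c = 67.61 in, y_c = 82.21 in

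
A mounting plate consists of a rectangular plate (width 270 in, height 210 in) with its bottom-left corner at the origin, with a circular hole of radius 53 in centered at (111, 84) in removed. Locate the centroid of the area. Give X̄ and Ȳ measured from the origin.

X̄ = 139.42 in, Ȳ = 108.87 in

plate: A = 270 × 210 = 56700.00, centroid at (135.00, 105.00).
hole: A = −π·53² = -8824.73, centroid at (111.00, 84.00).
ΣA = 47875.27 in², ΣAX̄ = 6674954.55 in³, ΣAȲ = 5212222.36 in³.
X̄ = 6674954.55/47875.27 = 139.42 in; Ȳ = 5212222.36/47875.27 = 108.87 in.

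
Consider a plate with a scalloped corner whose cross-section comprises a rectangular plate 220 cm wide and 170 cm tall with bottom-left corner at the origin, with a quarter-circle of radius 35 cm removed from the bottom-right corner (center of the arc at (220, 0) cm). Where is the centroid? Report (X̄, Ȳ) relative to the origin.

Part | A | x̄ᵢ | ȳᵢ | A·x̄ᵢ | A·ȳᵢ
plate | 37400.00 | 110.00 | 85.00 | 4114000.00 | 3179000.00
removed quarter-circle | -962.11 | 205.15 | 14.85 | -197373.14 | -14291.67
Σ | 36437.89 |  |  | 3916626.86 | 3164708.33
X̄ = 3916626.86 / 36437.89 = 107.49 cm
Ȳ = 3164708.33 / 36437.89 = 86.85 cm

X̄ = 107.49 cm, Ȳ = 86.85 cm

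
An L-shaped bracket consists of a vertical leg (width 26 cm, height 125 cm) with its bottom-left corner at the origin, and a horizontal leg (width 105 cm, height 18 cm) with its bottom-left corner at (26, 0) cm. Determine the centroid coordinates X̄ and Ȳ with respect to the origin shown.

X̄ = 37.08 cm, Ȳ = 42.83 cm

vertical leg: A = 26 × 125 = 3250.00, centroid at (13.00, 62.50).
horizontal leg: A = 105 × 18 = 1890.00, centroid at (78.50, 9.00).
ΣA = 5140.00 cm², ΣAX̄ = 190615.00 cm³, ΣAȲ = 220135.00 cm³.
X̄ = 190615.00/5140.00 = 37.08 cm; Ȳ = 220135.00/5140.00 = 42.83 cm.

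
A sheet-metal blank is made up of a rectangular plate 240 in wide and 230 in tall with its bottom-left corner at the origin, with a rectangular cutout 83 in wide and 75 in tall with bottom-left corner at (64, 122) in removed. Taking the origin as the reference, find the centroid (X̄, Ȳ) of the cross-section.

plate: A = 240 × 230 = 55200.00, centroid at (120.00, 115.00).
hole: A = −(83 × 75) = -6225.00, centroid at (105.50, 159.50).
ΣA = 48975.00 in², ΣAX̄ = 5967262.50 in³, ΣAȲ = 5355112.50 in³.
X̄ = 5967262.50/48975.00 = 121.84 in; Ȳ = 5355112.50/48975.00 = 109.34 in.

X̄ = 121.84 in, Ȳ = 109.34 in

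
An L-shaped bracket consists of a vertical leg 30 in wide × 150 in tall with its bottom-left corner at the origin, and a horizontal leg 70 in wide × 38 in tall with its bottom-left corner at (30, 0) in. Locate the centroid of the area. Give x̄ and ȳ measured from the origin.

vertical leg: A = 30 × 150 = 4500.00, centroid at (15.00, 75.00).
horizontal leg: A = 70 × 38 = 2660.00, centroid at (65.00, 19.00).
ΣA = 7160.00 in², ΣAx̄ = 240400.00 in³, ΣAȳ = 388040.00 in³.
x̄ = 240400.00/7160.00 = 33.58 in; ȳ = 388040.00/7160.00 = 54.20 in.

x̄ = 33.58 in, ȳ = 54.20 in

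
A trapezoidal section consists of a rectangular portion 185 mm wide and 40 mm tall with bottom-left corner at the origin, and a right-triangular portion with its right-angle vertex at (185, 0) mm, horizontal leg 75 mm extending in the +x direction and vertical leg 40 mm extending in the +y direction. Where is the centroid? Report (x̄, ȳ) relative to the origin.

x̄ = 112.30 mm, ȳ = 18.88 mm

rectangular portion: A = 185 × 40 = 7400.00, centroid at (92.50, 20.00).
triangular portion: A = ½·75·40 = 1500.00, centroid at (210.00, 13.33).
ΣA = 8900.00 mm², ΣAx̄ = 999500.00 mm³, ΣAȳ = 168000.00 mm³.
x̄ = 999500.00/8900.00 = 112.30 mm; ȳ = 168000.00/8900.00 = 18.88 mm.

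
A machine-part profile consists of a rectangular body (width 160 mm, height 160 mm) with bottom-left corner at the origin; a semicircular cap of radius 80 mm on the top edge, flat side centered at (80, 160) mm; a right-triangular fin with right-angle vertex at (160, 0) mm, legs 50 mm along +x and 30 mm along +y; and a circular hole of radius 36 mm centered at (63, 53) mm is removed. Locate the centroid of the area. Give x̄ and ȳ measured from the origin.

x̄ = 84.38 mm, ȳ = 117.21 mm

rectangular body: A = 160 × 160 = 25600.00, centroid at (80.00, 80.00).
semicircular top: A = ½π·80² = 10053.10, centroid at (80.00, 193.95).
triangular fin: A = ½·50·30 = 750.00, centroid at (176.67, 10.00).
hole: A = −π·36² = -4071.50, centroid at (63.00, 53.00).
ΣA = 32331.59 mm²
ΣAx̄ = (25600.00)(80.00) + (10053.10)(80.00) + (750.00)(176.67) + (-4071.50)(63.00) = 2728242.96 mm³
ΣAȳ = (25600.00)(80.00) + (10053.10)(193.95) + (750.00)(10.00) + (-4071.50)(53.00) = 3789539.06 mm³
x̄ = 2728242.96 / 32331.59 = 84.38 mm
ȳ = 3789539.06 / 32331.59 = 117.21 mm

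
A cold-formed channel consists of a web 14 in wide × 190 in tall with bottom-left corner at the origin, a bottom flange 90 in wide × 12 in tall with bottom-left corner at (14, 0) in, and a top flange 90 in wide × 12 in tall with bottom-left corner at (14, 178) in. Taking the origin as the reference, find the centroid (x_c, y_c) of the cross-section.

x_c = 30.30 in, y_c = 95.00 in

Part | A | x̄ᵢ | ȳᵢ | A·x̄ᵢ | A·ȳᵢ
web | 2660.00 | 7.00 | 95.00 | 18620.00 | 252700.00
bottom flange | 1080.00 | 59.00 | 6.00 | 63720.00 | 6480.00
top flange | 1080.00 | 59.00 | 184.00 | 63720.00 | 198720.00
Σ | 4820.00 |  |  | 146060.00 | 457900.00
x_c = 146060.00 / 4820.00 = 30.30 in
y_c = 457900.00 / 4820.00 = 95.00 in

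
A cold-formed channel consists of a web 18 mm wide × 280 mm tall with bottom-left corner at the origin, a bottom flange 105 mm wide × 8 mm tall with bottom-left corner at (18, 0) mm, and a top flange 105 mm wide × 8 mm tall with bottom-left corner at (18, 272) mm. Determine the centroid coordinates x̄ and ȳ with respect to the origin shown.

x̄ = 24.38 mm, ȳ = 140.00 mm

web: A = 18 × 280 = 5040.00, centroid at (9.00, 140.00).
bottom flange: A = 105 × 8 = 840.00, centroid at (70.50, 4.00).
top flange: A = 105 × 8 = 840.00, centroid at (70.50, 276.00).
ΣA = 6720.00 mm², ΣAx̄ = 163800.00 mm³, ΣAȳ = 940800.00 mm³.
x̄ = 163800.00/6720.00 = 24.38 mm; ȳ = 940800.00/6720.00 = 140.00 mm.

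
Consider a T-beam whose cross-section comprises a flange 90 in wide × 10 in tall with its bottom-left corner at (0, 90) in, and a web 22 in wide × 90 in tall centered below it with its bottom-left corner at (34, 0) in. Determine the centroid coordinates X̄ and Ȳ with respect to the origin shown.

X̄ = 45.00 in, Ȳ = 60.62 in

web: A = 22 × 90 = 1980.00, centroid at (45.00, 45.00).
flange: A = 90 × 10 = 900.00, centroid at (45.00, 95.00).
ΣA = 2880.00 in²
ΣAX̄ = (1980.00)(45.00) + (900.00)(45.00) = 129600.00 in³
ΣAȲ = (1980.00)(45.00) + (900.00)(95.00) = 174600.00 in³
X̄ = 129600.00 / 2880.00 = 45.00 in
Ȳ = 174600.00 / 2880.00 = 60.62 in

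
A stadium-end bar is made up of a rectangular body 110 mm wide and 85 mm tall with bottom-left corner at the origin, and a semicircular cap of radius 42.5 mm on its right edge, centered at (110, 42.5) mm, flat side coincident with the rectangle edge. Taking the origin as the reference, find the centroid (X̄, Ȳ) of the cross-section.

X̄ = 72.00 mm, Ȳ = 42.50 mm

rectangular body: A = 110 × 85 = 9350.00, centroid at (55.00, 42.50).
semicircular end: A = ½π·42.5² = 2837.25, centroid at (128.04, 42.50).
ΣA = 12187.25 mm²
ΣAX̄ = (9350.00)(55.00) + (2837.25)(128.04) = 877524.68 mm³
ΣAȲ = (9350.00)(42.50) + (2837.25)(42.50) = 517958.16 mm³
X̄ = 877524.68 / 12187.25 = 72.00 mm
Ȳ = 517958.16 / 12187.25 = 42.50 mm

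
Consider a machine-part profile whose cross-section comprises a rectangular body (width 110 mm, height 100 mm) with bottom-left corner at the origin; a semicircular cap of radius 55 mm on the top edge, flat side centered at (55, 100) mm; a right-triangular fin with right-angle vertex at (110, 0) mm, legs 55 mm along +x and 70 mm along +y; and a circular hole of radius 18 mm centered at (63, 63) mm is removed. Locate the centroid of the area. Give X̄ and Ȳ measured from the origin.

X̄ = 62.99 mm, Ȳ = 67.04 mm

rectangular body: A = 110 × 100 = 11000.00, centroid at (55.00, 50.00).
semicircular top: A = ½π·55² = 4751.66, centroid at (55.00, 123.34).
triangular fin: A = ½·55·70 = 1925.00, centroid at (128.33, 23.33).
hole: A = −π·18² = -1017.88, centroid at (63.00, 63.00).
ΣA = 16658.78 mm², ΣAX̄ = 1049256.72 mm³, ΣAȲ = 1116873.03 mm³.
X̄ = 1049256.72/16658.78 = 62.99 mm; Ȳ = 1116873.03/16658.78 = 67.04 mm.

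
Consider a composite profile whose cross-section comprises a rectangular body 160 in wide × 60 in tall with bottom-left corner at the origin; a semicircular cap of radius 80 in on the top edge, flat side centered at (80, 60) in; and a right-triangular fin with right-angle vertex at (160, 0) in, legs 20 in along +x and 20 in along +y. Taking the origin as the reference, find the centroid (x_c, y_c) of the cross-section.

Part | A | x̄ᵢ | ȳᵢ | A·x̄ᵢ | A·ȳᵢ
rectangular body | 9600.00 | 80.00 | 30.00 | 768000.00 | 288000.00
semicircular top | 10053.10 | 80.00 | 93.95 | 804247.72 | 944519.12
triangular fin | 200.00 | 166.67 | 6.67 | 33333.33 | 1333.33
Σ | 19853.10 |  |  | 1605581.05 | 1233852.46
x_c = 1605581.05 / 19853.10 = 80.87 in
y_c = 1233852.46 / 19853.10 = 62.15 in

x_c = 80.87 in, y_c = 62.15 in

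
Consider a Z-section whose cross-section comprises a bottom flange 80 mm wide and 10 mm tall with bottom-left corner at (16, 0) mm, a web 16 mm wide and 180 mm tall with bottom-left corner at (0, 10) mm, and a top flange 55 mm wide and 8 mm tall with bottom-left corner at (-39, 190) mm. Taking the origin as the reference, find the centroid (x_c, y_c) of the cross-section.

x_c = 15.24 mm, y_c = 91.59 mm

Part | A | x̄ᵢ | ȳᵢ | A·x̄ᵢ | A·ȳᵢ
bottom flange | 800.00 | 56.00 | 5.00 | 44800.00 | 4000.00
web | 2880.00 | 8.00 | 100.00 | 23040.00 | 288000.00
top flange | 440.00 | -11.50 | 194.00 | -5060.00 | 85360.00
Σ | 4120.00 |  |  | 62780.00 | 377360.00
x_c = 62780.00 / 4120.00 = 15.24 mm
y_c = 377360.00 / 4120.00 = 91.59 mm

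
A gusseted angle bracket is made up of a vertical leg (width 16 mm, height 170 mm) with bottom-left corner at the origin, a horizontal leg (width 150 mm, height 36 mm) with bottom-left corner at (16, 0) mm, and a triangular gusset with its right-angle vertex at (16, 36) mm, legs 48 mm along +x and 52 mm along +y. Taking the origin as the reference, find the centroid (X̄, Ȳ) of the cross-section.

X̄ = 59.04 mm, Ȳ = 42.16 mm

vertical leg: A = 16 × 170 = 2720.00, centroid at (8.00, 85.00).
horizontal leg: A = 150 × 36 = 5400.00, centroid at (91.00, 18.00).
gusset: A = ½·48·52 = 1248.00, centroid at (32.00, 53.33).
ΣA = 9368.00 mm²
ΣAX̄ = (2720.00)(8.00) + (5400.00)(91.00) + (1248.00)(32.00) = 553096.00 mm³
ΣAȲ = (2720.00)(85.00) + (5400.00)(18.00) + (1248.00)(53.33) = 394960.00 mm³
X̄ = 553096.00 / 9368.00 = 59.04 mm
Ȳ = 394960.00 / 9368.00 = 42.16 mm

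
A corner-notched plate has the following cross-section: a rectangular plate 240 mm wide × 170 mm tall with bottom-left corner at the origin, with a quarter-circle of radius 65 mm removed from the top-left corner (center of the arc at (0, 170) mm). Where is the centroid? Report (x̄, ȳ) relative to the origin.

plate: A = 240 × 170 = 40800.00, centroid at (120.00, 85.00).
removed quarter-circle: A = −¼π·65² = -3318.31, centroid at (27.59, 142.41).
ΣA = 37481.69 mm²
ΣAx̄ = (40800.00)(120.00) + (-3318.31)(27.59) = 4804458.33 mm³
ΣAȳ = (40800.00)(85.00) + (-3318.31)(142.41) = 2995429.44 mm³
x̄ = 4804458.33 / 37481.69 = 128.18 mm
ȳ = 2995429.44 / 37481.69 = 79.92 mm

x̄ = 128.18 mm, ȳ = 79.92 mm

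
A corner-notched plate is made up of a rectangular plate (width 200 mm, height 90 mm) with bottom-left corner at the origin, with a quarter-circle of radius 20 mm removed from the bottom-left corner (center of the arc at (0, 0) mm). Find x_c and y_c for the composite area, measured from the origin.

plate: A = 200 × 90 = 18000.00, centroid at (100.00, 45.00).
removed quarter-circle: A = −¼π·20² = -314.16, centroid at (8.49, 8.49).
ΣA = 17685.84 mm²
ΣAx_c = (18000.00)(100.00) + (-314.16)(8.49) = 1797333.33 mm³
ΣAy_c = (18000.00)(45.00) + (-314.16)(8.49) = 807333.33 mm³
x_c = 1797333.33 / 17685.84 = 101.63 mm
y_c = 807333.33 / 17685.84 = 45.65 mm

x_c = 101.63 mm, y_c = 45.65 mm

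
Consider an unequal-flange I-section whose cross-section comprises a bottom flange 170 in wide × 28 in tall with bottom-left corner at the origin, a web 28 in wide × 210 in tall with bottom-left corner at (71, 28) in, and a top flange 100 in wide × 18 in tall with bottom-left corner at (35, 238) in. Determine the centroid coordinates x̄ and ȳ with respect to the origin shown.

bottom flange: A = 170 × 28 = 4760.00, centroid at (85.00, 14.00).
web: A = 28 × 210 = 5880.00, centroid at (85.00, 133.00).
top flange: A = 100 × 18 = 1800.00, centroid at (85.00, 247.00).
ΣA = 12440.00 in², ΣAx̄ = 1057400.00 in³, ΣAȳ = 1293280.00 in³.
x̄ = 1057400.00/12440.00 = 85.00 in; ȳ = 1293280.00/12440.00 = 103.96 in.

x̄ = 85.00 in, ȳ = 103.96 in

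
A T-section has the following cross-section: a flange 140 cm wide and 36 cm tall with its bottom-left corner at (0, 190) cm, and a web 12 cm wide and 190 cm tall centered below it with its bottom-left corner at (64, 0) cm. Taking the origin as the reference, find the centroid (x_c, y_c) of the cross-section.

web: A = 12 × 190 = 2280.00, centroid at (70.00, 95.00).
flange: A = 140 × 36 = 5040.00, centroid at (70.00, 208.00).
ΣA = 7320.00 cm²
ΣAx_c = (2280.00)(70.00) + (5040.00)(70.00) = 512400.00 cm³
ΣAy_c = (2280.00)(95.00) + (5040.00)(208.00) = 1264920.00 cm³
x_c = 512400.00 / 7320.00 = 70.00 cm
y_c = 1264920.00 / 7320.00 = 172.80 cm

x_c = 70.00 cm, y_c = 172.80 cm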